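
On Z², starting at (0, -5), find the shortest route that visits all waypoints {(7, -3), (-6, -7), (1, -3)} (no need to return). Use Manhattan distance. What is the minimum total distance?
25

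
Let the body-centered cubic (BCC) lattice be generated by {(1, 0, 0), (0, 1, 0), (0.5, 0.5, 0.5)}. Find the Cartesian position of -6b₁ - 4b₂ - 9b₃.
(-10.5, -8.5, -4.5)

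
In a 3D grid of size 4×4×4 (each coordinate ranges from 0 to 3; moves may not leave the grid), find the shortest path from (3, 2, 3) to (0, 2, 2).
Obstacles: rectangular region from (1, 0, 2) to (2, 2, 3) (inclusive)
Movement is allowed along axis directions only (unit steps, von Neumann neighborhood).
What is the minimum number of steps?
6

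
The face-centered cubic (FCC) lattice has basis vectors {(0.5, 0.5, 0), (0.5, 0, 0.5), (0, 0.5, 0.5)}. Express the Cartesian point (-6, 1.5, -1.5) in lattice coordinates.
-3b₁ - 9b₂ + 6b₃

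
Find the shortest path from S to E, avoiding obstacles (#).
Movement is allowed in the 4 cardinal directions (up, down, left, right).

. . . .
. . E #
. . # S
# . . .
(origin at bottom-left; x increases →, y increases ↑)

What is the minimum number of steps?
6
(one shortest path: (3, 1) → (3, 0) → (2, 0) → (1, 0) → (1, 1) → (1, 2) → (2, 2))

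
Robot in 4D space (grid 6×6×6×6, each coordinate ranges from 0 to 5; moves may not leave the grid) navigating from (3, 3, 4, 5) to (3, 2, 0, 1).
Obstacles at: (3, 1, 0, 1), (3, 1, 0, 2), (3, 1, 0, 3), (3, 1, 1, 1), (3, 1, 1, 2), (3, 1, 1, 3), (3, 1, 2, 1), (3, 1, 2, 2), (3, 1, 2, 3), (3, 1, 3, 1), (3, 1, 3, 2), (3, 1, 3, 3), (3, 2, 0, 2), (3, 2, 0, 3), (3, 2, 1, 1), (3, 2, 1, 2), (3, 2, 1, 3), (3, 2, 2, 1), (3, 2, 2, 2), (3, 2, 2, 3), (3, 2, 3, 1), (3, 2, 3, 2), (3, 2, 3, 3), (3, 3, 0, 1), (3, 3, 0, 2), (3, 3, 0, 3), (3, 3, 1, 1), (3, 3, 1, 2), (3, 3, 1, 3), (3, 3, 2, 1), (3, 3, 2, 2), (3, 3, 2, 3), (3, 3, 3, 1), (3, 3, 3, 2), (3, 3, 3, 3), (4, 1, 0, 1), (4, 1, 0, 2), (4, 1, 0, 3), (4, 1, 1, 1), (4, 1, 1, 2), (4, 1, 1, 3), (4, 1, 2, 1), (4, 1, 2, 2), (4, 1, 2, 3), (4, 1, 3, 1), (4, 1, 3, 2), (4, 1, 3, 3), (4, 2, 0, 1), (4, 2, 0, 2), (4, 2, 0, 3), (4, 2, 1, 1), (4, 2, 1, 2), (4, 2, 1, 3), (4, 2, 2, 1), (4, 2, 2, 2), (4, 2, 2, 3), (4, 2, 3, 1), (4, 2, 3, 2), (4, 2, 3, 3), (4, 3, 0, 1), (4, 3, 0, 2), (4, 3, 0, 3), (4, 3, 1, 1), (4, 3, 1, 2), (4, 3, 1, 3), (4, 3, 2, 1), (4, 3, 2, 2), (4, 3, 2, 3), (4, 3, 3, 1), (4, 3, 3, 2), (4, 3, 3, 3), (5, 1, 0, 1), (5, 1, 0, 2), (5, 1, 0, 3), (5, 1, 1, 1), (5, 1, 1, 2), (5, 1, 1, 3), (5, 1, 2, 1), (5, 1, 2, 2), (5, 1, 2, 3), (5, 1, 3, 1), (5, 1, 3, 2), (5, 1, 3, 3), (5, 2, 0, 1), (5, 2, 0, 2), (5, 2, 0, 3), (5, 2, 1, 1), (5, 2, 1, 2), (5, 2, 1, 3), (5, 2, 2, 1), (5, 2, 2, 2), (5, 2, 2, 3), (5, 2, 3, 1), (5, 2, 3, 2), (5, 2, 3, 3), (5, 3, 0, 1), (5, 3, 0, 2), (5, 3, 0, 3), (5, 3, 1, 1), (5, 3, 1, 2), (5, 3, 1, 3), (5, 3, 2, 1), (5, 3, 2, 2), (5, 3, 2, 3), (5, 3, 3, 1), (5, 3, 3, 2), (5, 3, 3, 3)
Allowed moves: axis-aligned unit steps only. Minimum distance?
11
(one shortest path: (3, 3, 4, 5) → (2, 3, 4, 5) → (2, 2, 4, 5) → (2, 2, 3, 5) → (2, 2, 2, 5) → (2, 2, 1, 5) → (2, 2, 0, 5) → (2, 2, 0, 4) → (2, 2, 0, 3) → (2, 2, 0, 2) → (2, 2, 0, 1) → (3, 2, 0, 1))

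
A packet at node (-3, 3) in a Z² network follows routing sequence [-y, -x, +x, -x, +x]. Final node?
(-3, 2)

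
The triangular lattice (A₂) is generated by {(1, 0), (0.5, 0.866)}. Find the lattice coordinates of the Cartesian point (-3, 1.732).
-4b₁ + 2b₂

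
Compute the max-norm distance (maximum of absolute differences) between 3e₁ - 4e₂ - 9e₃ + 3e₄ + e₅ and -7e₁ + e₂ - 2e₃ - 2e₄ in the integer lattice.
10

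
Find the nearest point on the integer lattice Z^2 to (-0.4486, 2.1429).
(0, 2)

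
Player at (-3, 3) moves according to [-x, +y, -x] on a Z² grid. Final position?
(-5, 4)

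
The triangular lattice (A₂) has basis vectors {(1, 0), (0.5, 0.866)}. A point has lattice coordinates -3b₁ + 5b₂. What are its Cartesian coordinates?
(-0.5, 4.33)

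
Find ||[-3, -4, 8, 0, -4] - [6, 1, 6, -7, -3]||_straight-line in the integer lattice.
12.6491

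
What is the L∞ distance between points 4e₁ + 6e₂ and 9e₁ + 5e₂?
5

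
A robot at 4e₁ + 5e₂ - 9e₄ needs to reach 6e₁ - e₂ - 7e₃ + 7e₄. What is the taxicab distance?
31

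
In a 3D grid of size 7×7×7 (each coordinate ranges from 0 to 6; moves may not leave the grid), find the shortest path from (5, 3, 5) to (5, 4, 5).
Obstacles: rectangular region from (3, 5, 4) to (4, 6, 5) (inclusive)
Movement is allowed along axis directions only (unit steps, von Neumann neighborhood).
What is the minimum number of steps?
1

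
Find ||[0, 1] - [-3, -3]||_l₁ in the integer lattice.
7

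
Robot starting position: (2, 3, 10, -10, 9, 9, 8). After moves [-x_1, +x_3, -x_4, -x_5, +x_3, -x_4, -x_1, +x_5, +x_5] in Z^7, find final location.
(0, 3, 12, -12, 10, 9, 8)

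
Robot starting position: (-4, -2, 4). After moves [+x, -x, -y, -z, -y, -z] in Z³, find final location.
(-4, -4, 2)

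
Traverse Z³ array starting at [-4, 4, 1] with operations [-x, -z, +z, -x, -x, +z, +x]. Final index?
(-6, 4, 2)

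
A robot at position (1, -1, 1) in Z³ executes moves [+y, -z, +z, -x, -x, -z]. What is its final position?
(-1, 0, 0)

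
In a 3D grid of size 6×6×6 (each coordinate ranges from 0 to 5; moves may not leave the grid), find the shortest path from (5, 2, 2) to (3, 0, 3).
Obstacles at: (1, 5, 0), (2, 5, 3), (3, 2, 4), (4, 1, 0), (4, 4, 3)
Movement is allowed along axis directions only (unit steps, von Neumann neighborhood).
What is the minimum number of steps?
5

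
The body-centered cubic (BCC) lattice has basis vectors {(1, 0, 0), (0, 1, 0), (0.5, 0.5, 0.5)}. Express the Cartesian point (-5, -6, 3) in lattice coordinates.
-8b₁ - 9b₂ + 6b₃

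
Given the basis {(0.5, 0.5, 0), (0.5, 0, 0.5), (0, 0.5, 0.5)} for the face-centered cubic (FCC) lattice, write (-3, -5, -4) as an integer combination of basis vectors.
-4b₁ - 2b₂ - 6b₃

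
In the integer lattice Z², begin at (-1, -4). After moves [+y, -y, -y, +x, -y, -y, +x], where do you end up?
(1, -7)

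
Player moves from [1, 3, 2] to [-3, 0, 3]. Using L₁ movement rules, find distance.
8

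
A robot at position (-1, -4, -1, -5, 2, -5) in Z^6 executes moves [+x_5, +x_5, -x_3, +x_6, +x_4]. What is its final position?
(-1, -4, -2, -4, 4, -4)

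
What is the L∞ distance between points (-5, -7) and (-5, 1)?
8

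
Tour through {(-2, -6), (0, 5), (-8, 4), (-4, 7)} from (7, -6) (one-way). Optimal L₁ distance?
35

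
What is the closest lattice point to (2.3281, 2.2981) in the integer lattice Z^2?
(2, 2)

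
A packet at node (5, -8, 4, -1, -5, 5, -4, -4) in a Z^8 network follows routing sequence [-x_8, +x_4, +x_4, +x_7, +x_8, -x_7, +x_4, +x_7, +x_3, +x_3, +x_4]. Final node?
(5, -8, 6, 3, -5, 5, -3, -4)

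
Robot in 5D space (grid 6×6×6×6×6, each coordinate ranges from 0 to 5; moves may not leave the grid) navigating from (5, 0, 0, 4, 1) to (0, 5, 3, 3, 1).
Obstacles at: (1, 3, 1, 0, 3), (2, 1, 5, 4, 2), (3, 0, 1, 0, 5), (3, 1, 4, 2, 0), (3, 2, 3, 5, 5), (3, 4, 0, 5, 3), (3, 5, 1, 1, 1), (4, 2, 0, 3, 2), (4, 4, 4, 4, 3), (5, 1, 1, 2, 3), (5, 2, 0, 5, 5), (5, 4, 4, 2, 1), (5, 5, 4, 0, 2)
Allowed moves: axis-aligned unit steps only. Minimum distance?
14
(one shortest path: (5, 0, 0, 4, 1) → (4, 0, 0, 4, 1) → (3, 0, 0, 4, 1) → (2, 0, 0, 4, 1) → (1, 0, 0, 4, 1) → (0, 0, 0, 4, 1) → (0, 1, 0, 4, 1) → (0, 2, 0, 4, 1) → (0, 3, 0, 4, 1) → (0, 4, 0, 4, 1) → (0, 5, 0, 4, 1) → (0, 5, 1, 4, 1) → (0, 5, 2, 4, 1) → (0, 5, 3, 4, 1) → (0, 5, 3, 3, 1))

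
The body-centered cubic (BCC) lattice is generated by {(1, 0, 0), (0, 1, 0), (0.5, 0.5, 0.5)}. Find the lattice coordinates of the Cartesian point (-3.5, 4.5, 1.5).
-5b₁ + 3b₂ + 3b₃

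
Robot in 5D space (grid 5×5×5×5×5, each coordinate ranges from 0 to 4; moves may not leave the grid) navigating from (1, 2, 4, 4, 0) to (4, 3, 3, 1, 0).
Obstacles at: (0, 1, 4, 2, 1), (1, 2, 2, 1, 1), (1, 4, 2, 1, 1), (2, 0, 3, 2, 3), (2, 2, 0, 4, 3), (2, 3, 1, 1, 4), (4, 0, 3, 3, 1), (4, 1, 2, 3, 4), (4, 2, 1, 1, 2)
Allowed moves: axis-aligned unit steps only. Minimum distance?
8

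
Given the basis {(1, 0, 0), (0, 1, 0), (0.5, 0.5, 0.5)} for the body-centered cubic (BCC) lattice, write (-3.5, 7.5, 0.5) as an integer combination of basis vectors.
-4b₁ + 7b₂ + b₃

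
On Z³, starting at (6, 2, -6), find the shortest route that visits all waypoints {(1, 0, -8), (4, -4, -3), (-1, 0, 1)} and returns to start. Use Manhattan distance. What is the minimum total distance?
44
(one optimal route: (6, 2, -6) → (1, 0, -8) → (-1, 0, 1) → (4, -4, -3) → (6, 2, -6))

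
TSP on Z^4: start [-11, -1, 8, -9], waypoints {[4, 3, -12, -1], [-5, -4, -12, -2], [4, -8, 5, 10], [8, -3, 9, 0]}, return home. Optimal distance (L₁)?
146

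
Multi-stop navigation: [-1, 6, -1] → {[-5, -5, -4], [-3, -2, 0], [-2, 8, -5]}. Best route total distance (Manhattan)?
32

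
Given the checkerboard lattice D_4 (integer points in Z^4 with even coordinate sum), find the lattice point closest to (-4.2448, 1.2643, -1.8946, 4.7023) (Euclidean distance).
(-4, 1, -2, 5)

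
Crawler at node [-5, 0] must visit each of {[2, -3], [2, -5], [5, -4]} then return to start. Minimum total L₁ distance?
30
(one optimal route: (-5, 0) → (2, -3) → (2, -5) → (5, -4) → (-5, 0))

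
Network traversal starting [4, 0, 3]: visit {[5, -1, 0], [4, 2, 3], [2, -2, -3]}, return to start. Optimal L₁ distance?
26
(one optimal route: (4, 0, 3) → (5, -1, 0) → (2, -2, -3) → (4, 2, 3) → (4, 0, 3))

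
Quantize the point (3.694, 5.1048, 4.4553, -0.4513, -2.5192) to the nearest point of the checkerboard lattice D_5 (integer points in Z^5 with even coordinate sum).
(4, 5, 4, 0, -3)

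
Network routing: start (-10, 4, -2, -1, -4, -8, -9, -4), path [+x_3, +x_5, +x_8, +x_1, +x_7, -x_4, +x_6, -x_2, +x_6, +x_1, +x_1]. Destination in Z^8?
(-7, 3, -1, -2, -3, -6, -8, -3)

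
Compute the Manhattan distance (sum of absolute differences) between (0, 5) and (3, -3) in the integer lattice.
11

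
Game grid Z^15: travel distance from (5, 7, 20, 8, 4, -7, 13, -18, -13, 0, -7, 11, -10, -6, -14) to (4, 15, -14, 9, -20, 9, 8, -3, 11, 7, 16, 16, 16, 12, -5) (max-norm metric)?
34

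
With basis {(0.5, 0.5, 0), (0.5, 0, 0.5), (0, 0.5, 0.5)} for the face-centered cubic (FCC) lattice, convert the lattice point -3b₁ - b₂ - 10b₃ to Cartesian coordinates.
(-2, -6.5, -5.5)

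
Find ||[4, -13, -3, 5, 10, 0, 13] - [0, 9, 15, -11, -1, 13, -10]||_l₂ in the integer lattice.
43.5775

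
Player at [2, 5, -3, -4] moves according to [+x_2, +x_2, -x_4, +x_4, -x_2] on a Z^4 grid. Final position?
(2, 6, -3, -4)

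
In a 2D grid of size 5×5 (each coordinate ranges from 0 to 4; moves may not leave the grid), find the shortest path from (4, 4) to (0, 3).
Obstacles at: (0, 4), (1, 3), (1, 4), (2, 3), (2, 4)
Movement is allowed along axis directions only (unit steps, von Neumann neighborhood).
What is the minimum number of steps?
7
(one shortest path: (4, 4) → (3, 4) → (3, 3) → (3, 2) → (2, 2) → (1, 2) → (0, 2) → (0, 3))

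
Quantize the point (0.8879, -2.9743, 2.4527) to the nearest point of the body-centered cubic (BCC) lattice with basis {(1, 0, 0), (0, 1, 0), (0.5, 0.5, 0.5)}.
(1, -3, 2)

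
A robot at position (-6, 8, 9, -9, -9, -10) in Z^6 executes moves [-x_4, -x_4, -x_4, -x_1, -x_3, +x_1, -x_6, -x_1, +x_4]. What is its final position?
(-7, 8, 8, -11, -9, -11)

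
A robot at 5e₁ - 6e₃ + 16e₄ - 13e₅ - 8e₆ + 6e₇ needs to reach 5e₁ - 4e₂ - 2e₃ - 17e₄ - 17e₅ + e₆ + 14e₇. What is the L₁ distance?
62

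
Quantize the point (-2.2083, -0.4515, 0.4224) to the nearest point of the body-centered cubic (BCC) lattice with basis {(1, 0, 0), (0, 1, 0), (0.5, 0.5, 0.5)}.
(-2.5, -0.5, 0.5)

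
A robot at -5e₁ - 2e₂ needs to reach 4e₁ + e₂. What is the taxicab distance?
12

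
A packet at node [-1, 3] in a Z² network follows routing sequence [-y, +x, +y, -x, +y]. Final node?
(-1, 4)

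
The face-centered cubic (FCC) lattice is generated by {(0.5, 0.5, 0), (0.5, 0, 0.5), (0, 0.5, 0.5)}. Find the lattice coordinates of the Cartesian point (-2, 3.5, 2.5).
-b₁ - 3b₂ + 8b₃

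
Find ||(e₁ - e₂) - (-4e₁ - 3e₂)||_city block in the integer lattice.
7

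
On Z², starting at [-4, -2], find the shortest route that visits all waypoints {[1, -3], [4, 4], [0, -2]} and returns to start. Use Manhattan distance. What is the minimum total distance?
30
(one optimal route: (-4, -2) → (1, -3) → (4, 4) → (0, -2) → (-4, -2))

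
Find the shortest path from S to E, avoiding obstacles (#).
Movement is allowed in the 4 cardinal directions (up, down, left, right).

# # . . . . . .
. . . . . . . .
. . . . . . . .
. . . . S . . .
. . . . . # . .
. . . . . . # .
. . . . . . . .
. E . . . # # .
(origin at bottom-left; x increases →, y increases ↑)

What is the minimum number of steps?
7
(one shortest path: (4, 4) → (3, 4) → (2, 4) → (1, 4) → (1, 3) → (1, 2) → (1, 1) → (1, 0))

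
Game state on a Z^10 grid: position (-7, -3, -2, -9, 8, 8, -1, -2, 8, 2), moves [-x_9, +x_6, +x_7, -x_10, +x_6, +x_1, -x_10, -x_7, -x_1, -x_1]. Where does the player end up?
(-8, -3, -2, -9, 8, 10, -1, -2, 7, 0)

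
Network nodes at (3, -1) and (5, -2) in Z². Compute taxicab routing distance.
3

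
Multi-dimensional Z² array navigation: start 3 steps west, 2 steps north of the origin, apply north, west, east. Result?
(-3, 3)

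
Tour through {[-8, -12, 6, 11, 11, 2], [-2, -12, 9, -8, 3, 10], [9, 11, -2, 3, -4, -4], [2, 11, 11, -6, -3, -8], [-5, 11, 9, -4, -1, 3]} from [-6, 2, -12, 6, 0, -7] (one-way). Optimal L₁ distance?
187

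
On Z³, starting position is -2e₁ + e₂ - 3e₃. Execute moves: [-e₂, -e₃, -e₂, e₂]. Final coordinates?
(-2, 0, -4)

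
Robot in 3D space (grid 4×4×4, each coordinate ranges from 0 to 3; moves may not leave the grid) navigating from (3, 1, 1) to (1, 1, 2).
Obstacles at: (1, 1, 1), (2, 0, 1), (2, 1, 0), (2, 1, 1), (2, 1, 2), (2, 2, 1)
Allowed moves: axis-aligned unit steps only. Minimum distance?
5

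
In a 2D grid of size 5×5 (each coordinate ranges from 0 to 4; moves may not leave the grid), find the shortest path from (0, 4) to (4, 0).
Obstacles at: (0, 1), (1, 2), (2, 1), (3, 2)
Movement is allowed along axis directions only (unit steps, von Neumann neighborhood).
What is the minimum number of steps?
8
(one shortest path: (0, 4) → (1, 4) → (2, 4) → (3, 4) → (4, 4) → (4, 3) → (4, 2) → (4, 1) → (4, 0))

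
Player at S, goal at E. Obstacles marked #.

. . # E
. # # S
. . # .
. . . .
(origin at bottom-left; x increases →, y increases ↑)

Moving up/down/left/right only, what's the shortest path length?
1
(one shortest path: (3, 2) → (3, 3))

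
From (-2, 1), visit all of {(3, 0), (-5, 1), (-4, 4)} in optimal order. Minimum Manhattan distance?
18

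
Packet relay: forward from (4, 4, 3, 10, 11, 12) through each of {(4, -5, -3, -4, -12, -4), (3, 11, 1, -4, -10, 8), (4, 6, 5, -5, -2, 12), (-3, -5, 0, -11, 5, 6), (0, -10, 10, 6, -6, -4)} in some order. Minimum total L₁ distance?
184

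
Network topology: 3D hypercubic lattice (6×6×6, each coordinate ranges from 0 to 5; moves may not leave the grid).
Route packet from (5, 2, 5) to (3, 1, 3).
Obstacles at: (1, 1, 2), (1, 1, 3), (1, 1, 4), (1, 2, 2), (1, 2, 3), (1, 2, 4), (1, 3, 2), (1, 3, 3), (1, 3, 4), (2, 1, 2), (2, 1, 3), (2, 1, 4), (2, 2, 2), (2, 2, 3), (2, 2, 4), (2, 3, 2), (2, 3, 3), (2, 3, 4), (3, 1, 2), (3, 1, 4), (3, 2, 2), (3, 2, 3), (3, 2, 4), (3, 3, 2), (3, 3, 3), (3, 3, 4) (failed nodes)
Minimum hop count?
5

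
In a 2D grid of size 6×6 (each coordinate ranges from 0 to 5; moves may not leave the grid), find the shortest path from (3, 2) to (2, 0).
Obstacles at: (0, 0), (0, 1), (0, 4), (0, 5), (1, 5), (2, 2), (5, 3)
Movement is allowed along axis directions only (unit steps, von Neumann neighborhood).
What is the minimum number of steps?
3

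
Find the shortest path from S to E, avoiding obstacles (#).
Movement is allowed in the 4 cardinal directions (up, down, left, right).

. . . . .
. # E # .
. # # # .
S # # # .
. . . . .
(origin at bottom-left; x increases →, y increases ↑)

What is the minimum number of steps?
6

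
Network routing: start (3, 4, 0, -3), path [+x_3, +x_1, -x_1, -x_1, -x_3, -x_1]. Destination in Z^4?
(1, 4, 0, -3)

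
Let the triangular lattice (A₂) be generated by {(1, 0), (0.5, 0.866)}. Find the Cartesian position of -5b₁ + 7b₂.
(-1.5, 6.062)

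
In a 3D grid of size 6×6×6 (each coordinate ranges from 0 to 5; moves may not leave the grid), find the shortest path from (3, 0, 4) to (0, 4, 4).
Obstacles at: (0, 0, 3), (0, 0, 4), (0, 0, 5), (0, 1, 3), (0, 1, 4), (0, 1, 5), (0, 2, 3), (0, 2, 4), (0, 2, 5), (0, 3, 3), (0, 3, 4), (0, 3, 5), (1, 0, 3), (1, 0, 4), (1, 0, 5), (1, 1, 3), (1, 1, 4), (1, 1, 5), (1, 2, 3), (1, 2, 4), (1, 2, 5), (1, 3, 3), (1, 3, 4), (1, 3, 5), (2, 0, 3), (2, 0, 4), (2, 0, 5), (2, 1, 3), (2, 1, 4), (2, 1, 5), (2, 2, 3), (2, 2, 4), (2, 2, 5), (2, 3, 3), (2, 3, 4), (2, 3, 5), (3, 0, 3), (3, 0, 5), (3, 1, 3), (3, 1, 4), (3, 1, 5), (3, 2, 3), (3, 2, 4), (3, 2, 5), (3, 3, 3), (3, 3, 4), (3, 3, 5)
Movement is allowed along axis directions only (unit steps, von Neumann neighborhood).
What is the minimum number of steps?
9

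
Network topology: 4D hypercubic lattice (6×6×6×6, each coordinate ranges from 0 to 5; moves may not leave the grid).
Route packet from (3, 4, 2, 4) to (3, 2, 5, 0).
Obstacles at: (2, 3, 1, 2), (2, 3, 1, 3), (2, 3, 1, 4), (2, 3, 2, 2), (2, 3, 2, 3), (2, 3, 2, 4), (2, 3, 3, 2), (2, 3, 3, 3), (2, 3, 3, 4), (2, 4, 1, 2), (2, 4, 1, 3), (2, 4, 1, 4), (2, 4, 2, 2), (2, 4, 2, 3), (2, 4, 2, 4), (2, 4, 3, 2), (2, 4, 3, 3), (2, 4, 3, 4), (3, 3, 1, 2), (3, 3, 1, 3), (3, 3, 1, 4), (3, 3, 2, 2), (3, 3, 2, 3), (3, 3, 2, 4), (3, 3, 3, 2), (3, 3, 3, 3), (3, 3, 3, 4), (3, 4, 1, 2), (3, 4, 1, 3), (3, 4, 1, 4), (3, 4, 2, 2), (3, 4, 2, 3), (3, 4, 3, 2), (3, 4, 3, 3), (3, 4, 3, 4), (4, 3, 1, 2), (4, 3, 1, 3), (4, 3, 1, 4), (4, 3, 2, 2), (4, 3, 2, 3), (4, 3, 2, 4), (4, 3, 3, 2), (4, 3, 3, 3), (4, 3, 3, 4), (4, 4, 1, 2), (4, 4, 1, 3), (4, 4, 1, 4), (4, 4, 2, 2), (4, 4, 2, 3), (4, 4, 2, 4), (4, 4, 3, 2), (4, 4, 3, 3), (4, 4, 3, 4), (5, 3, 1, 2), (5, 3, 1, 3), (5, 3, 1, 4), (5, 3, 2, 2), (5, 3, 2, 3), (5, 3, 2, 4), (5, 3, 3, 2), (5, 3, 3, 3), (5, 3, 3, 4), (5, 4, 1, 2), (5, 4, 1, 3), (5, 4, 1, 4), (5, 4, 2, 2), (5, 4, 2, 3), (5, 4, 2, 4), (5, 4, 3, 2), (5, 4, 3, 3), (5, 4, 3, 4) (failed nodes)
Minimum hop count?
11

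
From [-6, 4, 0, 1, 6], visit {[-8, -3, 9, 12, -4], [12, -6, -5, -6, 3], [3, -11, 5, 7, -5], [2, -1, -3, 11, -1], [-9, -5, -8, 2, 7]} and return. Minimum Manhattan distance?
192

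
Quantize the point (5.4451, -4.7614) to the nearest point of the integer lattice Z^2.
(5, -5)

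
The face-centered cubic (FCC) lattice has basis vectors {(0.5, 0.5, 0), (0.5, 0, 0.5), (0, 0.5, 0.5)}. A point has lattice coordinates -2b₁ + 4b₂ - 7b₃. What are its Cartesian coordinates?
(1, -4.5, -1.5)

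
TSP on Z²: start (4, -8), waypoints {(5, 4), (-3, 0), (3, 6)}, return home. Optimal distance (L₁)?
44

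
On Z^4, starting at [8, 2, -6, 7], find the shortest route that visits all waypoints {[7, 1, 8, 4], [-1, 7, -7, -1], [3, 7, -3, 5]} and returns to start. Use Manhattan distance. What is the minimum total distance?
78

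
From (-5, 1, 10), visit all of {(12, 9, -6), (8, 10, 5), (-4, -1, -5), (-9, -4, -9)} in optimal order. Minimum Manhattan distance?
82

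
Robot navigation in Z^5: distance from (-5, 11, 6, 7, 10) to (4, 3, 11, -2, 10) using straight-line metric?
15.843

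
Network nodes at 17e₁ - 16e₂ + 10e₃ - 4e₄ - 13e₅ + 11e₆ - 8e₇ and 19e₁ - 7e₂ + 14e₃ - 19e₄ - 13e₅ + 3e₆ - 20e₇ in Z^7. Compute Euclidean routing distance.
23.1084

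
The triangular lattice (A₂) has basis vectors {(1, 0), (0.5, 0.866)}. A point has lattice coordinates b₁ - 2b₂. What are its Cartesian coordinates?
(0, -1.732)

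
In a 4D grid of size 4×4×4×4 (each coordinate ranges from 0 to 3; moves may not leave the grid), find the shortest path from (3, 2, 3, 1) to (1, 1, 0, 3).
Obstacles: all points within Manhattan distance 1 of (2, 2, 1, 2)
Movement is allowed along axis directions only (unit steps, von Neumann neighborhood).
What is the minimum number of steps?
8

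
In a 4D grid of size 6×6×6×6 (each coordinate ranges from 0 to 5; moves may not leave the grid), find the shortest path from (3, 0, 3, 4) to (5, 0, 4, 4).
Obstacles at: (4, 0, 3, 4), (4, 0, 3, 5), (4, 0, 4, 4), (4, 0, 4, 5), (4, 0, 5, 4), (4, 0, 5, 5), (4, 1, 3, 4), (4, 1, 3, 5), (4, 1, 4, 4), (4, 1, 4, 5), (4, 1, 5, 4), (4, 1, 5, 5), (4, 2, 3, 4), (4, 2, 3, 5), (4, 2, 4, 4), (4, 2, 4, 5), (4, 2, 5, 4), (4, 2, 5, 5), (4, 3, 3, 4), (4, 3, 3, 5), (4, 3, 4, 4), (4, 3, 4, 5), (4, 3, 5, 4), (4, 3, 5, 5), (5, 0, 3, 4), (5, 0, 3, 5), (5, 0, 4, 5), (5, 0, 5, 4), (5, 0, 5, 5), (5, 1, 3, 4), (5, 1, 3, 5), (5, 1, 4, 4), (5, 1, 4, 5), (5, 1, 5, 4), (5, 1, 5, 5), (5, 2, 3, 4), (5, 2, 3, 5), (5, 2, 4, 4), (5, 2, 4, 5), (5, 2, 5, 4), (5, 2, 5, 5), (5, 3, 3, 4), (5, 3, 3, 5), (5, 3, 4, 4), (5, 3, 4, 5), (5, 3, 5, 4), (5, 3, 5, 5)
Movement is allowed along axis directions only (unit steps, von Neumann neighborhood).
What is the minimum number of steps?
5
(one shortest path: (3, 0, 3, 4) → (3, 0, 4, 4) → (3, 0, 4, 3) → (4, 0, 4, 3) → (5, 0, 4, 3) → (5, 0, 4, 4))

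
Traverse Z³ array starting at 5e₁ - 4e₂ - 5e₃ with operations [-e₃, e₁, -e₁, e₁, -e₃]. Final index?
(6, -4, -7)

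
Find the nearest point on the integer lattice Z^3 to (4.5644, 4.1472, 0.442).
(5, 4, 0)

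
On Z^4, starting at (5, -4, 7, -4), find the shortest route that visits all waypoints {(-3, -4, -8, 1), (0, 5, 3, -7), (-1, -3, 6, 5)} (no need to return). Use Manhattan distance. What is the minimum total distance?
66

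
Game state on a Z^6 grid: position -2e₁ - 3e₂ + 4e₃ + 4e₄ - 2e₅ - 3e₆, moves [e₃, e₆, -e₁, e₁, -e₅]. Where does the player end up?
(-2, -3, 5, 4, -3, -2)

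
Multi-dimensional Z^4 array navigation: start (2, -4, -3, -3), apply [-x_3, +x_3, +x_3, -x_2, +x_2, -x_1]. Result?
(1, -4, -2, -3)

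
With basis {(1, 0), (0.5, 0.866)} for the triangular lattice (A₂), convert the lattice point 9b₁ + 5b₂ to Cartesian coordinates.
(11.5, 4.33)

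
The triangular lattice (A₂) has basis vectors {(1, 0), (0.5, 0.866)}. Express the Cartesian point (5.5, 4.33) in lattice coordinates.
3b₁ + 5b₂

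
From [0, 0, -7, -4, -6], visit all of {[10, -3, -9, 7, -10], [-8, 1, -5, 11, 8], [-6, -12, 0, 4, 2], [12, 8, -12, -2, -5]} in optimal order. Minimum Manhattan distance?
139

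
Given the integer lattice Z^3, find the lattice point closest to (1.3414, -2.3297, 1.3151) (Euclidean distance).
(1, -2, 1)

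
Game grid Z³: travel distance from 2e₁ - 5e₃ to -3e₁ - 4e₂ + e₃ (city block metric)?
15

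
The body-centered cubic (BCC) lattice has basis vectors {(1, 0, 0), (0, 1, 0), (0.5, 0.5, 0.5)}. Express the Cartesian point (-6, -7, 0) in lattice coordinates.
-6b₁ - 7b₂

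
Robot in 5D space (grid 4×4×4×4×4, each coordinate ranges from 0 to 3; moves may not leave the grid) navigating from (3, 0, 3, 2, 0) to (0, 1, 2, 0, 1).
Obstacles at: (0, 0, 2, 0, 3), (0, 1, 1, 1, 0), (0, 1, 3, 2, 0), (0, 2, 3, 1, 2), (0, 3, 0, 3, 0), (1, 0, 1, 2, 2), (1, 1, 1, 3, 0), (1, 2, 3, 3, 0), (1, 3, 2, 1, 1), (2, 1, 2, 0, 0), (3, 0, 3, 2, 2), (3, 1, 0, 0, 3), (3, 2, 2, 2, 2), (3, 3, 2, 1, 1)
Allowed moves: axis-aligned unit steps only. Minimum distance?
8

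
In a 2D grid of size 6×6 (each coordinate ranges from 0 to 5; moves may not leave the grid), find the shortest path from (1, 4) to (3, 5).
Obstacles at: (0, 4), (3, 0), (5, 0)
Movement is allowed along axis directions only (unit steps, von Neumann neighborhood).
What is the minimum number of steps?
3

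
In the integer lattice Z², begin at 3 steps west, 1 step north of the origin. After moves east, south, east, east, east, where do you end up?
(1, 0)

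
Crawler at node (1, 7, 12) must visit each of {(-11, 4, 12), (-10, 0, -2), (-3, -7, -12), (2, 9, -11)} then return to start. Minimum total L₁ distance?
106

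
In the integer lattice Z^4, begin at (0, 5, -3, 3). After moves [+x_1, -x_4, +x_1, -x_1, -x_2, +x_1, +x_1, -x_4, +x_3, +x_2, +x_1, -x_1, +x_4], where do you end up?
(3, 5, -2, 2)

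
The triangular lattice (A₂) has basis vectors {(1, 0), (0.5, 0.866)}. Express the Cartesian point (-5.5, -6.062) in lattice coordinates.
-2b₁ - 7b₂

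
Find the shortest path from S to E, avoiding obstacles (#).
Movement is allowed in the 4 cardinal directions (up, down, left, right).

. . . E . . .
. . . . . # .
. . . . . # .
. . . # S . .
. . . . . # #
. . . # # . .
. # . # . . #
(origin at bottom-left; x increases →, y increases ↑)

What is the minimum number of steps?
4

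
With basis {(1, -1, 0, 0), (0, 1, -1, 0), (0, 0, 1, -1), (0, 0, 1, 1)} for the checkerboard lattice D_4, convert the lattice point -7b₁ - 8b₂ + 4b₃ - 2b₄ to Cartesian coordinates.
(-7, -1, 10, -6)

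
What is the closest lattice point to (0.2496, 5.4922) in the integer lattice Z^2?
(0, 5)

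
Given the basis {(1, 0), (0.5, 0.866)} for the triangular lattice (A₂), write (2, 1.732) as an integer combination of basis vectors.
b₁ + 2b₂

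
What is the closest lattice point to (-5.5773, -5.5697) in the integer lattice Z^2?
(-6, -6)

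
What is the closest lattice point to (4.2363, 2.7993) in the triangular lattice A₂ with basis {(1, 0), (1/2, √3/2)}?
(4.5, 2.598)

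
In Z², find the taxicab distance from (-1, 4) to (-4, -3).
10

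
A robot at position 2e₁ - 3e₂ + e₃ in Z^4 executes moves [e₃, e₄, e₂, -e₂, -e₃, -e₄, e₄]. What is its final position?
(2, -3, 1, 1)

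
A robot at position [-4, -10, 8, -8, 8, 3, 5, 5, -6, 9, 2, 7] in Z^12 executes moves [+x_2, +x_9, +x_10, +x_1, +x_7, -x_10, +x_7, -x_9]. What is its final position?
(-3, -9, 8, -8, 8, 3, 7, 5, -6, 9, 2, 7)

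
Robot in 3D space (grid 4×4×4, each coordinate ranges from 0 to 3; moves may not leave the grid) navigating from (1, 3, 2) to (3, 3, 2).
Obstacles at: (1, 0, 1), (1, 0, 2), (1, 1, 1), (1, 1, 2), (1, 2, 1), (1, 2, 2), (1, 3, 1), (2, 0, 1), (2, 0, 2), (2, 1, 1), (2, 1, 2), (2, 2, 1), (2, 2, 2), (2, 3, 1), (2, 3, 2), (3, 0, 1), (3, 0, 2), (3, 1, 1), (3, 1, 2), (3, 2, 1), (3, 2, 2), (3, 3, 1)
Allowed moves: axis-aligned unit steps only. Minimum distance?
4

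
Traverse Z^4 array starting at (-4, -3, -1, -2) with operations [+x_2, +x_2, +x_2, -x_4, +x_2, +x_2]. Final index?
(-4, 2, -1, -3)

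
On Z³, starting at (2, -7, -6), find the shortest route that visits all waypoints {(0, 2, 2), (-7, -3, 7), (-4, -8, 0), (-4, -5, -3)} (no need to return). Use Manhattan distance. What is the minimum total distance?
49
(one optimal route: (2, -7, -6) → (-4, -5, -3) → (-4, -8, 0) → (-7, -3, 7) → (0, 2, 2))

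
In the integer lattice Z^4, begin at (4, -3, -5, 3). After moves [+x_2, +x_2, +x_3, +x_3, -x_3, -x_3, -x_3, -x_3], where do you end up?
(4, -1, -7, 3)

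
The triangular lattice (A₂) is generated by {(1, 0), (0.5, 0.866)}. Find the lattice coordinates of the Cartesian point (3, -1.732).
4b₁ - 2b₂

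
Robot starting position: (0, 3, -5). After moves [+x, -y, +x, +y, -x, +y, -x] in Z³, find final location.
(0, 4, -5)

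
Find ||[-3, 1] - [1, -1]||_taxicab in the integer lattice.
6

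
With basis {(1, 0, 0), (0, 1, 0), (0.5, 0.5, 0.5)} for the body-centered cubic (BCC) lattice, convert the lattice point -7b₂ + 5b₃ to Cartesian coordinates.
(2.5, -4.5, 2.5)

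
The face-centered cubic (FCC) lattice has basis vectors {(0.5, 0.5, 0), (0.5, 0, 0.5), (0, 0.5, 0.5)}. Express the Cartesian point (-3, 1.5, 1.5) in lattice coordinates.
-3b₁ - 3b₂ + 6b₃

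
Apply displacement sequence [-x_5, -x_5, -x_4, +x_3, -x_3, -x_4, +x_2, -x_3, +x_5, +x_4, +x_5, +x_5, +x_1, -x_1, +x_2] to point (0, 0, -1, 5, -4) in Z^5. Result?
(0, 2, -2, 4, -3)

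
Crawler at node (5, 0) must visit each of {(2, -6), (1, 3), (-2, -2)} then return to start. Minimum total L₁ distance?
32
(one optimal route: (5, 0) → (2, -6) → (-2, -2) → (1, 3) → (5, 0))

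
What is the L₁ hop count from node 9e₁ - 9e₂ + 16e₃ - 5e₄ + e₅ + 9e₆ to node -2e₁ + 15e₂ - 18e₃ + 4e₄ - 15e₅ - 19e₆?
122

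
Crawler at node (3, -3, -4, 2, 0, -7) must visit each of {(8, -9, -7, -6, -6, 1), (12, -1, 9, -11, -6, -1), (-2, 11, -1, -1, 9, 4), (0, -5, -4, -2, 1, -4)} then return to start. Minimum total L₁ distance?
188
(one optimal route: (3, -3, -4, 2, 0, -7) → (8, -9, -7, -6, -6, 1) → (12, -1, 9, -11, -6, -1) → (-2, 11, -1, -1, 9, 4) → (0, -5, -4, -2, 1, -4) → (3, -3, -4, 2, 0, -7))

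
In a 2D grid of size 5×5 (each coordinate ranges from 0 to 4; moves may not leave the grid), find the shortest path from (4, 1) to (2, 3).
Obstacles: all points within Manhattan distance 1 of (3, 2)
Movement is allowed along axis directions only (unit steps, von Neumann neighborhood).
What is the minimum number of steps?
8
(one shortest path: (4, 1) → (4, 0) → (3, 0) → (2, 0) → (1, 0) → (1, 1) → (1, 2) → (1, 3) → (2, 3))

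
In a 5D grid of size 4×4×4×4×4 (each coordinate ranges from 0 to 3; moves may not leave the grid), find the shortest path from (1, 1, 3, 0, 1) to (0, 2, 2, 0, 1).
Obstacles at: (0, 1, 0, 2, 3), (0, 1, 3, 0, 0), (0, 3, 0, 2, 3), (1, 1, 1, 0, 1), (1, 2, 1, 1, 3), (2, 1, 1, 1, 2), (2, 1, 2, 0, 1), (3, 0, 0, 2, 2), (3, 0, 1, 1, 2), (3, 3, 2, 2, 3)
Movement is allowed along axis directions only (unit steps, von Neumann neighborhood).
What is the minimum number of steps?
3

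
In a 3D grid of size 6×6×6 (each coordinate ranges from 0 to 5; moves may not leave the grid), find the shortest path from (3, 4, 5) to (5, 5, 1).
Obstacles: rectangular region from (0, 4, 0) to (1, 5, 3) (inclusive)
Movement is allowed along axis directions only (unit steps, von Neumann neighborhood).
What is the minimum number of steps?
7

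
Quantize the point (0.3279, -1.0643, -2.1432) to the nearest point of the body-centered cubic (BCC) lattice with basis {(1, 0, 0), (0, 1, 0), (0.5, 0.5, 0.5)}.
(0, -1, -2)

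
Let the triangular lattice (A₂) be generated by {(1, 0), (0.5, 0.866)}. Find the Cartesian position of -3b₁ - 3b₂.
(-4.5, -2.598)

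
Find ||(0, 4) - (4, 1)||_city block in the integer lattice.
7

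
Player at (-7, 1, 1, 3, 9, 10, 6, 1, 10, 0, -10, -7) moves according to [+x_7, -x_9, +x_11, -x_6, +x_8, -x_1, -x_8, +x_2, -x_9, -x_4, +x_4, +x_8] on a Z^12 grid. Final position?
(-8, 2, 1, 3, 9, 9, 7, 2, 8, 0, -9, -7)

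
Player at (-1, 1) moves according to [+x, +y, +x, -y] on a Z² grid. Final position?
(1, 1)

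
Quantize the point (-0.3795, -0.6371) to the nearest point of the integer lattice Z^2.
(0, -1)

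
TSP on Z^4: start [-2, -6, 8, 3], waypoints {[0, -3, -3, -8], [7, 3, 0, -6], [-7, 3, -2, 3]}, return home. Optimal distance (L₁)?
94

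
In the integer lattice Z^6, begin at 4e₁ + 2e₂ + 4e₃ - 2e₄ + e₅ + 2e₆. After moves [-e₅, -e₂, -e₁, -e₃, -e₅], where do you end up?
(3, 1, 3, -2, -1, 2)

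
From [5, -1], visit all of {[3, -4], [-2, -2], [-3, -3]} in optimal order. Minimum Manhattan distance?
14
(one optimal route: (5, -1) → (3, -4) → (-2, -2) → (-3, -3))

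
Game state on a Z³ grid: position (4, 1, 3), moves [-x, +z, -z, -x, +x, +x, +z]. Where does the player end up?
(4, 1, 4)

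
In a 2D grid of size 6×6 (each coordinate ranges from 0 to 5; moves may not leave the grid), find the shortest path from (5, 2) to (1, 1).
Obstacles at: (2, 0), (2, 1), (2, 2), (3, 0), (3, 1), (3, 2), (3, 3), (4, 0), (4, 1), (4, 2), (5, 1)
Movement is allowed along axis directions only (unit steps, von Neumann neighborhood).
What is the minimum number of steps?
9
(one shortest path: (5, 2) → (5, 3) → (4, 3) → (4, 4) → (3, 4) → (2, 4) → (1, 4) → (1, 3) → (1, 2) → (1, 1))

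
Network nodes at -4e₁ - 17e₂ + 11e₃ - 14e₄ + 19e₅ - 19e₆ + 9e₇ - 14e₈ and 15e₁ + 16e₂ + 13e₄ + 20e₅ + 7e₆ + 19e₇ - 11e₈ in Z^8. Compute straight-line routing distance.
55.5518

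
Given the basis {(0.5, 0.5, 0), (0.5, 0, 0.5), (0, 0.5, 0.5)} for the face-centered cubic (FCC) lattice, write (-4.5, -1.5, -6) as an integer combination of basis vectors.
-9b₂ - 3b₃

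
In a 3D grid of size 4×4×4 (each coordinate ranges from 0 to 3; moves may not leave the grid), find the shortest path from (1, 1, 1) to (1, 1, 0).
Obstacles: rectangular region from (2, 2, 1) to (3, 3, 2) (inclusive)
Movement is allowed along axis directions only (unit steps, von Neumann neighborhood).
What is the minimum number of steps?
1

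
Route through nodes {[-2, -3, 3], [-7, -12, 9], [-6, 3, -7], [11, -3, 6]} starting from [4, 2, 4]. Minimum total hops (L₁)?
82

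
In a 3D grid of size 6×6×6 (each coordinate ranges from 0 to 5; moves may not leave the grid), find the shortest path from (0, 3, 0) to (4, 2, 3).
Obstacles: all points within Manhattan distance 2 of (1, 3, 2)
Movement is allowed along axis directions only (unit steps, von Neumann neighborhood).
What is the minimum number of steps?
8
(one shortest path: (0, 3, 0) → (0, 2, 0) → (1, 2, 0) → (2, 2, 0) → (3, 2, 0) → (4, 2, 0) → (4, 2, 1) → (4, 2, 2) → (4, 2, 3))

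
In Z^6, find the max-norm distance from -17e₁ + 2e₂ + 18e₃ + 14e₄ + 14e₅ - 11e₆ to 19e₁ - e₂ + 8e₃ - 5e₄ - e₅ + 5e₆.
36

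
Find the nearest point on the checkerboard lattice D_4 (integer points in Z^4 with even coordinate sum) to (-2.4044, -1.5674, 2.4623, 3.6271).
(-2, -2, 2, 4)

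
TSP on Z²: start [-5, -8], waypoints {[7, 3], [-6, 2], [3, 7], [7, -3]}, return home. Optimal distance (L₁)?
56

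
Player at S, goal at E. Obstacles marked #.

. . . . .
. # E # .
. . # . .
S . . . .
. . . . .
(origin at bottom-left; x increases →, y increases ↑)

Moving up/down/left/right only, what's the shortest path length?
6
(one shortest path: (0, 1) → (0, 2) → (0, 3) → (0, 4) → (1, 4) → (2, 4) → (2, 3))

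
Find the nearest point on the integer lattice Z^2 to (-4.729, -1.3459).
(-5, -1)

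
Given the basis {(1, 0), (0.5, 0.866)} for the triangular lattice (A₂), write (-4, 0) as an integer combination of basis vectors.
-4b₁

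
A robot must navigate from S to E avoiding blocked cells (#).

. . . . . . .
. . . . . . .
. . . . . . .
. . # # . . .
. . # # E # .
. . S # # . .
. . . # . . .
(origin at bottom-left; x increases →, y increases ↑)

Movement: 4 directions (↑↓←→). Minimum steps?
9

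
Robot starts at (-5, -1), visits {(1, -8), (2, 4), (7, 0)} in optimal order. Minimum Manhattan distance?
35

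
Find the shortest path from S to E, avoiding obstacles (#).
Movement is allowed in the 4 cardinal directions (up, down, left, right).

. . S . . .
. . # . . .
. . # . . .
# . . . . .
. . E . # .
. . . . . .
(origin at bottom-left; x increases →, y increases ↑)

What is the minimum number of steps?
6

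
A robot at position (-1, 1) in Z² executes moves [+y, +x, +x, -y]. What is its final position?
(1, 1)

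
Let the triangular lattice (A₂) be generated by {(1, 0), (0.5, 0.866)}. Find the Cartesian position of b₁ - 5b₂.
(-1.5, -4.33)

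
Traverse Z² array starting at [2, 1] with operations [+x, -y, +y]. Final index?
(3, 1)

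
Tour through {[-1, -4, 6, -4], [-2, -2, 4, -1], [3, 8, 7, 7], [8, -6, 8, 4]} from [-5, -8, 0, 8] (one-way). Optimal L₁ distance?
74
(one optimal route: (-5, -8, 0, 8) → (-2, -2, 4, -1) → (-1, -4, 6, -4) → (8, -6, 8, 4) → (3, 8, 7, 7))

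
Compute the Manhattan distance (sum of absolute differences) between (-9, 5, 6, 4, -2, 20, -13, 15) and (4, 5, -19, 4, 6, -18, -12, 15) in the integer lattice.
85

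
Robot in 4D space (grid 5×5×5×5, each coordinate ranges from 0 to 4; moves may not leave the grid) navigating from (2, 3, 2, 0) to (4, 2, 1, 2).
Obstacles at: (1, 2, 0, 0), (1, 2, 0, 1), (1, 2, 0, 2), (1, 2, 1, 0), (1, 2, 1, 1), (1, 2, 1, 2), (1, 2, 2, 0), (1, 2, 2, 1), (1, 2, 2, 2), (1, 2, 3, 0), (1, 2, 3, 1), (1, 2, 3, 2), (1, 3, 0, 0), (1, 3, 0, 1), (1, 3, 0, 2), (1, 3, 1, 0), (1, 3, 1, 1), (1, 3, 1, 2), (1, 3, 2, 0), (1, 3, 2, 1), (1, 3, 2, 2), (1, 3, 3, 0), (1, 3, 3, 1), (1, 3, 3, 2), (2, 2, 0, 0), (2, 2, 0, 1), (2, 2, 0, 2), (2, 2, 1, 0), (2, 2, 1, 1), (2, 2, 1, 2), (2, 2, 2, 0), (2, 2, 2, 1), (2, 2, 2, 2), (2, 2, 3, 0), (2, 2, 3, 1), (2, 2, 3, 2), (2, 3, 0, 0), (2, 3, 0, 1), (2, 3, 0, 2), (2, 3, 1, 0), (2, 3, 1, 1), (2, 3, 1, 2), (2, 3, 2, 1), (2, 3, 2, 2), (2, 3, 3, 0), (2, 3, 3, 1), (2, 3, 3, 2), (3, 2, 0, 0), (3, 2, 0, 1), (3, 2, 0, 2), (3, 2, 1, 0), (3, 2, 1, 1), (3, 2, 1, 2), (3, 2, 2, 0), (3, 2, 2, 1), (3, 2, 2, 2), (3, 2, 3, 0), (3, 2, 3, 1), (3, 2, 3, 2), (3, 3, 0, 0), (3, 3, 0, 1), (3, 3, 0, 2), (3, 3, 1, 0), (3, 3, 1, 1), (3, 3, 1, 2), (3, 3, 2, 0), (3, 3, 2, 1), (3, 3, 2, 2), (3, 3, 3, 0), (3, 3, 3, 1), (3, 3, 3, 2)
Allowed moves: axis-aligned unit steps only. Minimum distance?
8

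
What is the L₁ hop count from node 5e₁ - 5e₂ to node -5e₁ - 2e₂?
13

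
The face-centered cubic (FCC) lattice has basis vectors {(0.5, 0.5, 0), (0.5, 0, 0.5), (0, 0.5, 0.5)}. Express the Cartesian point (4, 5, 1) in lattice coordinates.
8b₁ + 2b₃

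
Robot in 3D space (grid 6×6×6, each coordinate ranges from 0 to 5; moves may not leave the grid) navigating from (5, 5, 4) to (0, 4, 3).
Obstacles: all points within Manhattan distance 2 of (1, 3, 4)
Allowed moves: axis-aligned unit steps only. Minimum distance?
7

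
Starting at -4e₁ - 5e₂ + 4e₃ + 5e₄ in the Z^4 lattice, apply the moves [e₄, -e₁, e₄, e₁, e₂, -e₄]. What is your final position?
(-4, -4, 4, 6)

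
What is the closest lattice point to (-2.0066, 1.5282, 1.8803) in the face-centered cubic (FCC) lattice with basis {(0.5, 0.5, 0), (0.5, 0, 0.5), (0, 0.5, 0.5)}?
(-2, 1.5, 1.5)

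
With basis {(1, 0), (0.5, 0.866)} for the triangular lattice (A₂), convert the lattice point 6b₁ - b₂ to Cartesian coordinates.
(5.5, -0.866)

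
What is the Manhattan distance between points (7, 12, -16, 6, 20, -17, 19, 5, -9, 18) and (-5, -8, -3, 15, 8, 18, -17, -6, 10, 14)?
171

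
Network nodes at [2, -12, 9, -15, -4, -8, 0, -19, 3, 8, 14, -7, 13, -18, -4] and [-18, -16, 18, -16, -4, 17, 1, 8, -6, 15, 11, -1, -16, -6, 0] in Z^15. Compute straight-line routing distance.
55.0364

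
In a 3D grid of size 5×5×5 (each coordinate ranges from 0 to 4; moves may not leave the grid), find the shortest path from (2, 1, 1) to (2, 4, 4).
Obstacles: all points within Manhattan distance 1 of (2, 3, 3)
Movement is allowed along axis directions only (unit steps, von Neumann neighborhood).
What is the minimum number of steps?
8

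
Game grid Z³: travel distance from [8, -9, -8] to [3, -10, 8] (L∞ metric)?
16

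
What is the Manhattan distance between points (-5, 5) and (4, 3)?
11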